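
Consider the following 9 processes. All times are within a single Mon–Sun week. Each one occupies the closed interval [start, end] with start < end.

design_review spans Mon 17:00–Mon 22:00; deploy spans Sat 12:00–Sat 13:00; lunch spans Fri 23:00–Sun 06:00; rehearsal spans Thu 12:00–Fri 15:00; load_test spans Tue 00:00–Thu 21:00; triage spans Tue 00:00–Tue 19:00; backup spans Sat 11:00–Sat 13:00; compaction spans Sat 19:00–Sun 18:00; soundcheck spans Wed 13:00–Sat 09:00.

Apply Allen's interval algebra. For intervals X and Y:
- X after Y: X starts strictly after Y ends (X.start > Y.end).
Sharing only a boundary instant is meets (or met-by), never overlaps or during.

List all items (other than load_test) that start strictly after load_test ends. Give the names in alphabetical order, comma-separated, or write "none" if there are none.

Target load_test = [Tue 00:00, Thu 21:00].
backup [Sat 11:00, Sat 13:00] → after → yes.
compaction [Sat 19:00, Sun 18:00] → after → yes.
deploy [Sat 12:00, Sat 13:00] → after → yes.
design_review [Mon 17:00, Mon 22:00] → before → no.
lunch [Fri 23:00, Sun 06:00] → after → yes.
rehearsal [Thu 12:00, Fri 15:00] → overlapped-by → no.
soundcheck [Wed 13:00, Sat 09:00] → overlapped-by → no.
triage [Tue 00:00, Tue 19:00] → starts → no.
Result: backup, compaction, deploy, lunch.

backup, compaction, deploy, lunch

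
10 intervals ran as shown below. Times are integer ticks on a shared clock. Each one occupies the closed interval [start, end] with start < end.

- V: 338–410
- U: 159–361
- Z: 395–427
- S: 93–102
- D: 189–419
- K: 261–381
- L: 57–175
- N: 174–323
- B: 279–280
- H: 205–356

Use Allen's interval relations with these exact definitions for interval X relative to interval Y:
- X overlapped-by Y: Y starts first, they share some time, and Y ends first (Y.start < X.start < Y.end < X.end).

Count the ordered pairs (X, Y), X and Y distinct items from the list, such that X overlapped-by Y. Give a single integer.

13

Checking all 90 ordered pairs for relation 'overlapped-by'; matching pairs in alphabetical order:
(D, N): D overlapped-by N ✓
(D, U): D overlapped-by U ✓
(H, N): H overlapped-by N ✓
(K, H): K overlapped-by H ✓
(K, N): K overlapped-by N ✓
(K, U): K overlapped-by U ✓
(N, L): N overlapped-by L ✓
(U, L): U overlapped-by L ✓
(V, H): V overlapped-by H ✓
(V, K): V overlapped-by K ✓
(V, U): V overlapped-by U ✓
(Z, D): Z overlapped-by D ✓
(Z, V): Z overlapped-by V ✓
Count: 13.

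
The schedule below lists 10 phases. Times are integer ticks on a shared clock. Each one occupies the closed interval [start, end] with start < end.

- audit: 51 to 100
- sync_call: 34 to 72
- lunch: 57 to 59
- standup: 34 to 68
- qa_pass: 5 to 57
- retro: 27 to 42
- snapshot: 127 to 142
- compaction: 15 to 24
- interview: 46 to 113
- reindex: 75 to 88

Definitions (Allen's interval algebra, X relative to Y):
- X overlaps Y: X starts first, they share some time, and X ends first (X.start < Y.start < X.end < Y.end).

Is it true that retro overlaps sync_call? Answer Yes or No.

retro = [27, 42], sync_call = [34, 72].
Actual relation of retro to sync_call: overlaps.
Asked whether 'overlaps' holds → Yes.

Yes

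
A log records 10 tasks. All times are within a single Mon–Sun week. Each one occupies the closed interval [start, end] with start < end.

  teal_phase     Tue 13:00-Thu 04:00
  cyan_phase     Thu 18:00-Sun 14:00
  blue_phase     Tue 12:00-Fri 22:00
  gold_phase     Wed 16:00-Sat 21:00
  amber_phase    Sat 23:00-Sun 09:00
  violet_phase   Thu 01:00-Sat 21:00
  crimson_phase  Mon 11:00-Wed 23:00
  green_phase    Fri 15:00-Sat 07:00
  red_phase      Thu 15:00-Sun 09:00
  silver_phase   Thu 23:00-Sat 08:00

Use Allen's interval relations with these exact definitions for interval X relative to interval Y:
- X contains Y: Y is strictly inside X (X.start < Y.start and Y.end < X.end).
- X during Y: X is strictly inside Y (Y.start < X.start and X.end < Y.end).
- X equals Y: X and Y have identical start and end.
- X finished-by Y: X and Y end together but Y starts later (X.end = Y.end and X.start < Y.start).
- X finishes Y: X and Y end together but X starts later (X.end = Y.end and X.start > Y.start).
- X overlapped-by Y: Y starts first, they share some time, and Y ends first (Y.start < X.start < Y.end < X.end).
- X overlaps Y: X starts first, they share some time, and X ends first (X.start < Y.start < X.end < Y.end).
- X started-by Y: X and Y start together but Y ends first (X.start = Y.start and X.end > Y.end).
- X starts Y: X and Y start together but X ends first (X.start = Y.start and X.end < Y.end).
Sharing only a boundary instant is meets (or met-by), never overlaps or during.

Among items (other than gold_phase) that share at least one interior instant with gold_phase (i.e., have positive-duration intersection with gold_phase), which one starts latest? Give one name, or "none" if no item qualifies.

Target gold_phase = [Wed 16:00, Sat 21:00].
amber_phase [Sat 23:00, Sun 09:00] → after → excluded.
blue_phase [Tue 12:00, Fri 22:00] → overlaps → candidate.
crimson_phase [Mon 11:00, Wed 23:00] → overlaps → candidate.
cyan_phase [Thu 18:00, Sun 14:00] → overlapped-by → candidate.
green_phase [Fri 15:00, Sat 07:00] → during → candidate.
red_phase [Thu 15:00, Sun 09:00] → overlapped-by → candidate.
silver_phase [Thu 23:00, Sat 08:00] → during → candidate.
teal_phase [Tue 13:00, Thu 04:00] → overlaps → candidate.
violet_phase [Thu 01:00, Sat 21:00] → finishes → candidate.
Among candidates, latest start is Fri 15:00 → green_phase.

green_phase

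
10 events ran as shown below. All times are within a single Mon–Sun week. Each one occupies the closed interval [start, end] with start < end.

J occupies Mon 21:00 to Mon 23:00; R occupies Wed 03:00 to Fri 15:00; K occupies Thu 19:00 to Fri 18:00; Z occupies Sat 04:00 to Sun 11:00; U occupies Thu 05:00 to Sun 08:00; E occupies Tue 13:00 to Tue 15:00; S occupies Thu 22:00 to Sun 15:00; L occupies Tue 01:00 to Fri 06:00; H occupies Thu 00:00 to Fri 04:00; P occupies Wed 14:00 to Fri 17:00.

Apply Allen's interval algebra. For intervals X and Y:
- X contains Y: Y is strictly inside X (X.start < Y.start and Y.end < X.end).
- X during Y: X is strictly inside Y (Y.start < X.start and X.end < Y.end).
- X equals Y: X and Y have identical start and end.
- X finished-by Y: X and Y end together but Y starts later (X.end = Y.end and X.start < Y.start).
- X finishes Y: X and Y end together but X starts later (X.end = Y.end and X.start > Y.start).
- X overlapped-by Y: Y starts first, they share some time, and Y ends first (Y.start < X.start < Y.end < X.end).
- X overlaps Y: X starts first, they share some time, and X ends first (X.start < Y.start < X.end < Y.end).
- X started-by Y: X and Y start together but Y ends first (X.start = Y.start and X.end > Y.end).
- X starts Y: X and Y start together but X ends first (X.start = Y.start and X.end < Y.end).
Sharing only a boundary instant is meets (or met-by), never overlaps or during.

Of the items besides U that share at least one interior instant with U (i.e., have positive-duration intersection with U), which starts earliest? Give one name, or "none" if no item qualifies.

Target U = [Thu 05:00, Sun 08:00].
E [Tue 13:00, Tue 15:00] → before → excluded.
H [Thu 00:00, Fri 04:00] → overlaps → candidate.
J [Mon 21:00, Mon 23:00] → before → excluded.
K [Thu 19:00, Fri 18:00] → during → candidate.
L [Tue 01:00, Fri 06:00] → overlaps → candidate.
P [Wed 14:00, Fri 17:00] → overlaps → candidate.
R [Wed 03:00, Fri 15:00] → overlaps → candidate.
S [Thu 22:00, Sun 15:00] → overlapped-by → candidate.
Z [Sat 04:00, Sun 11:00] → overlapped-by → candidate.
Among candidates, earliest start is Tue 01:00 → L.

L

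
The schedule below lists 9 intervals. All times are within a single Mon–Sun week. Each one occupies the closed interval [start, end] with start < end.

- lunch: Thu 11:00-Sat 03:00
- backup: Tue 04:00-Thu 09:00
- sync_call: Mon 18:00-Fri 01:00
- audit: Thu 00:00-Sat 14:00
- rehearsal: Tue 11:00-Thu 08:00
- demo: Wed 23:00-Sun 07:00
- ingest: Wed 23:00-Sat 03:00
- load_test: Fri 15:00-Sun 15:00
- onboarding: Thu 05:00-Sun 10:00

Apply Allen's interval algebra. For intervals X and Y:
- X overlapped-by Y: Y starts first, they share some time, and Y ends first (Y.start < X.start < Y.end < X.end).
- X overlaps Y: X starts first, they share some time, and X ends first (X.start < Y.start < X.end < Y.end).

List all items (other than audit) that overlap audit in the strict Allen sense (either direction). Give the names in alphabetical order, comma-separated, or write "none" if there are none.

backup, ingest, load_test, onboarding, rehearsal, sync_call

Target audit = [Thu 00:00, Sat 14:00].
backup [Tue 04:00, Thu 09:00] → overlaps → yes.
demo [Wed 23:00, Sun 07:00] → contains → no.
ingest [Wed 23:00, Sat 03:00] → overlaps → yes.
load_test [Fri 15:00, Sun 15:00] → overlapped-by → yes.
lunch [Thu 11:00, Sat 03:00] → during → no.
onboarding [Thu 05:00, Sun 10:00] → overlapped-by → yes.
rehearsal [Tue 11:00, Thu 08:00] → overlaps → yes.
sync_call [Mon 18:00, Fri 01:00] → overlaps → yes.
Result: backup, ingest, load_test, onboarding, rehearsal, sync_call.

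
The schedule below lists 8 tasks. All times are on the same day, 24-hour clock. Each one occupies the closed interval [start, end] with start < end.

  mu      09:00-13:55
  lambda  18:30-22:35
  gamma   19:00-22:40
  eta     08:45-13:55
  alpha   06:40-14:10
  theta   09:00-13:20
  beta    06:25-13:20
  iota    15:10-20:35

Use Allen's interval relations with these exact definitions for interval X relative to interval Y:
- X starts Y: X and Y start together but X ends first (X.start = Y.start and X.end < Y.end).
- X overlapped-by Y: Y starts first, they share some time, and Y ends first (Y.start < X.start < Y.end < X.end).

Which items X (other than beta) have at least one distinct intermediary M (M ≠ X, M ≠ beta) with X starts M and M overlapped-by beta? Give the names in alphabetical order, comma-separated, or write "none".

theta

Target beta = [06:25, 13:20].
Intermediaries M with M overlapped-by beta: alpha, eta, mu.
Via alpha — items with X starts alpha: none.
Via eta — items with X starts eta: none.
Via mu — items with X starts mu: theta.
Union: theta.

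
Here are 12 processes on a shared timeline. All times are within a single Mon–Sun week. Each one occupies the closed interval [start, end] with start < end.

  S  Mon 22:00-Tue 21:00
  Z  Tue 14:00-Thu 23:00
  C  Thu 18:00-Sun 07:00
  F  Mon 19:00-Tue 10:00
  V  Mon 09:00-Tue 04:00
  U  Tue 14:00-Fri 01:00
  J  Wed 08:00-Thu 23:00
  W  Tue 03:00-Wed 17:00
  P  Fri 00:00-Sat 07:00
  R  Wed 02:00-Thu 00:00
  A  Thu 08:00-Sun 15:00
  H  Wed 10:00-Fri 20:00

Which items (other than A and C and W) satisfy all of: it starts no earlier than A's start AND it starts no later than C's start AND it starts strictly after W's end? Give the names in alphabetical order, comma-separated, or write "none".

none

Conditions: its start is no earlier than A's start (X.start >= Thu 08:00) AND its start is no later than C's start (X.start <= Thu 18:00) AND its start is strictly after W's end (X.start > Wed 17:00).
F: start Mon 19:00 >= Thu 08:00? ✗; start Mon 19:00 <= Thu 18:00? ✓; start Mon 19:00 > Wed 17:00? ✗ → no.
H: start Wed 10:00 >= Thu 08:00? ✗; start Wed 10:00 <= Thu 18:00? ✓; start Wed 10:00 > Wed 17:00? ✗ → no.
J: start Wed 08:00 >= Thu 08:00? ✗; start Wed 08:00 <= Thu 18:00? ✓; start Wed 08:00 > Wed 17:00? ✗ → no.
P: start Fri 00:00 >= Thu 08:00? ✓; start Fri 00:00 <= Thu 18:00? ✗; start Fri 00:00 > Wed 17:00? ✓ → no.
R: start Wed 02:00 >= Thu 08:00? ✗; start Wed 02:00 <= Thu 18:00? ✓; start Wed 02:00 > Wed 17:00? ✗ → no.
S: start Mon 22:00 >= Thu 08:00? ✗; start Mon 22:00 <= Thu 18:00? ✓; start Mon 22:00 > Wed 17:00? ✗ → no.
U: start Tue 14:00 >= Thu 08:00? ✗; start Tue 14:00 <= Thu 18:00? ✓; start Tue 14:00 > Wed 17:00? ✗ → no.
V: start Mon 09:00 >= Thu 08:00? ✗; start Mon 09:00 <= Thu 18:00? ✓; start Mon 09:00 > Wed 17:00? ✗ → no.
Z: start Tue 14:00 >= Thu 08:00? ✗; start Tue 14:00 <= Thu 18:00? ✓; start Tue 14:00 > Wed 17:00? ✗ → no.
Result: none.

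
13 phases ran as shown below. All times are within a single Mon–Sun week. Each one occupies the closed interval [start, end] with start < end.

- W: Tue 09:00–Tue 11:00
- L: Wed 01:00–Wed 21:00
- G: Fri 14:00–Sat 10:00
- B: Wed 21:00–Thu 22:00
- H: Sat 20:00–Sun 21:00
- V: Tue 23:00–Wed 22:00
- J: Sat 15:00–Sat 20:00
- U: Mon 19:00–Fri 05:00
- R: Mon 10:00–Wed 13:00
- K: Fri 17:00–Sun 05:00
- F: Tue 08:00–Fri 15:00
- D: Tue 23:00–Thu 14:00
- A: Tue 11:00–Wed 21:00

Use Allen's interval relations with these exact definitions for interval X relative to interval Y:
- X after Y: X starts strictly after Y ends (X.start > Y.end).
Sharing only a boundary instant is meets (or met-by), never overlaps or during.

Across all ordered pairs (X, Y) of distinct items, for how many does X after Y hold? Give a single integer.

Checking all 156 ordered pairs for relation 'after'; matching pairs in alphabetical order:
(B, R): B after R ✓
(B, W): B after W ✓
(D, W): D after W ✓
(G, A): G after A ✓
(G, B): G after B ✓
(G, D): G after D ✓
(G, L): G after L ✓
(G, R): G after R ✓
(G, U): G after U ✓
(G, V): G after V ✓
(G, W): G after W ✓
(H, A): H after A ✓
(H, B): H after B ✓
(H, D): H after D ✓
(H, F): H after F ✓
(H, G): H after G ✓
(H, L): H after L ✓
(H, R): H after R ✓
(H, U): H after U ✓
(H, V): H after V ✓
(H, W): H after W ✓
(J, A): J after A ✓
(J, B): J after B ✓
(J, D): J after D ✓
... plus 18 further pairs not listed.
Count: 42.

42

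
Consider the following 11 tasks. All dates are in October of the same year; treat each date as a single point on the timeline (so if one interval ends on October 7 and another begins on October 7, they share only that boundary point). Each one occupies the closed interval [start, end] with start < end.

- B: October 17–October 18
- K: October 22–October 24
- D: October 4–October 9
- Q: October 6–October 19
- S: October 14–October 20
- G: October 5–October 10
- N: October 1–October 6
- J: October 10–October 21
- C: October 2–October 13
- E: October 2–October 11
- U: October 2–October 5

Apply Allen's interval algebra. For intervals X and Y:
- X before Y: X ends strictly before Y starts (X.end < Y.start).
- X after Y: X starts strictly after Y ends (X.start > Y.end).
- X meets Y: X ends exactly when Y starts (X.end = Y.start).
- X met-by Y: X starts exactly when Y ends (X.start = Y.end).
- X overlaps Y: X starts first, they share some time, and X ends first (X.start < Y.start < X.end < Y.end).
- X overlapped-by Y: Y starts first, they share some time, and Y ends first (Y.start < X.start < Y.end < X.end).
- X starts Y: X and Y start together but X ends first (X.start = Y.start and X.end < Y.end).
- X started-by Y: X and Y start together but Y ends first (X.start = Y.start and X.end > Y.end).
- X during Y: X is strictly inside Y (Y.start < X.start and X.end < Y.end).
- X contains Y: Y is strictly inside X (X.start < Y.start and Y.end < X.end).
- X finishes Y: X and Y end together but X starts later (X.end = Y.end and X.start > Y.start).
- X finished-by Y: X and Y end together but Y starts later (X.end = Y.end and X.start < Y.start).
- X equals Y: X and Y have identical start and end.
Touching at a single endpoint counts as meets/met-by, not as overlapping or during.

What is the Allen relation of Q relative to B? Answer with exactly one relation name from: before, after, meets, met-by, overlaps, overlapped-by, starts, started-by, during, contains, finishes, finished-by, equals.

Q = [October 6, October 19]; B = [October 17, October 18].
Compare endpoints: Q.start < B.start, Q.start < B.end, Q.end > B.start, Q.end > B.end.
That pattern is 'contains'.

contains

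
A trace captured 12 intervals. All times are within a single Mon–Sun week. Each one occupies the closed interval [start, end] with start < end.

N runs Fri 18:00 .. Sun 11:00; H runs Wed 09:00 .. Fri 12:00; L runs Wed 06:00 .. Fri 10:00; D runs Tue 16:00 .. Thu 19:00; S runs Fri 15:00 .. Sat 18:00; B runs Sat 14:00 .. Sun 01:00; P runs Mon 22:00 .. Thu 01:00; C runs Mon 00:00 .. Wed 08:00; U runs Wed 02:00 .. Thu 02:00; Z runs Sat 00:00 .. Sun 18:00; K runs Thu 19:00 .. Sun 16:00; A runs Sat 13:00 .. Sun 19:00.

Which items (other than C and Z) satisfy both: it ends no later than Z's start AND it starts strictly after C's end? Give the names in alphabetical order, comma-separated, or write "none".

H

Conditions: its end is no later than Z's start (X.end <= Sat 00:00) AND its start is strictly after C's end (X.start > Wed 08:00).
A: end Sun 19:00 <= Sat 00:00? ✗; start Sat 13:00 > Wed 08:00? ✓ → no.
B: end Sun 01:00 <= Sat 00:00? ✗; start Sat 14:00 > Wed 08:00? ✓ → no.
D: end Thu 19:00 <= Sat 00:00? ✓; start Tue 16:00 > Wed 08:00? ✗ → no.
H: end Fri 12:00 <= Sat 00:00? ✓; start Wed 09:00 > Wed 08:00? ✓ → yes.
K: end Sun 16:00 <= Sat 00:00? ✗; start Thu 19:00 > Wed 08:00? ✓ → no.
L: end Fri 10:00 <= Sat 00:00? ✓; start Wed 06:00 > Wed 08:00? ✗ → no.
N: end Sun 11:00 <= Sat 00:00? ✗; start Fri 18:00 > Wed 08:00? ✓ → no.
P: end Thu 01:00 <= Sat 00:00? ✓; start Mon 22:00 > Wed 08:00? ✗ → no.
S: end Sat 18:00 <= Sat 00:00? ✗; start Fri 15:00 > Wed 08:00? ✓ → no.
U: end Thu 02:00 <= Sat 00:00? ✓; start Wed 02:00 > Wed 08:00? ✗ → no.
Result: H.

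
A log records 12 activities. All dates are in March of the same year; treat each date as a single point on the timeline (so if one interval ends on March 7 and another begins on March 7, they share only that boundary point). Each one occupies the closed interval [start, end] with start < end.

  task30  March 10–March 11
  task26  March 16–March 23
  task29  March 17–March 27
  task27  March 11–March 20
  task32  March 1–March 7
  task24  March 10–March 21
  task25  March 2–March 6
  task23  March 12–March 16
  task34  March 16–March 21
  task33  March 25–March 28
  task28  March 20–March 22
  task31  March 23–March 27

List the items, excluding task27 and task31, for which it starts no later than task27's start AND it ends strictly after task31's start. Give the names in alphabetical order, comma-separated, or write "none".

Conditions: its start is no later than task27's start (X.start <= March 11) AND its end is strictly after task31's start (X.end > March 23).
task23: start March 12 <= March 11? ✗; end March 16 > March 23? ✗ → no.
task24: start March 10 <= March 11? ✓; end March 21 > March 23? ✗ → no.
task25: start March 2 <= March 11? ✓; end March 6 > March 23? ✗ → no.
task26: start March 16 <= March 11? ✗; end March 23 > March 23? ✗ → no.
task28: start March 20 <= March 11? ✗; end March 22 > March 23? ✗ → no.
task29: start March 17 <= March 11? ✗; end March 27 > March 23? ✓ → no.
task30: start March 10 <= March 11? ✓; end March 11 > March 23? ✗ → no.
task32: start March 1 <= March 11? ✓; end March 7 > March 23? ✗ → no.
task33: start March 25 <= March 11? ✗; end March 28 > March 23? ✓ → no.
task34: start March 16 <= March 11? ✗; end March 21 > March 23? ✗ → no.
Result: none.

none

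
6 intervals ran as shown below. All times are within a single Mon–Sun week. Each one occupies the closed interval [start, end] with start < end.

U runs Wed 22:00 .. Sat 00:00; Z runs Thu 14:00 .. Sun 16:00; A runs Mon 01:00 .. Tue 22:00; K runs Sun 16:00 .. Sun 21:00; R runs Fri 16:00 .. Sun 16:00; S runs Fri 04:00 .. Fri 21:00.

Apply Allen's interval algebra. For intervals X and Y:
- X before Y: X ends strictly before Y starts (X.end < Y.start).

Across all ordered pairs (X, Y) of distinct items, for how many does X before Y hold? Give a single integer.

Checking all 30 ordered pairs for relation 'before'; matching pairs in alphabetical order:
(A, K): A before K ✓
(A, R): A before R ✓
(A, S): A before S ✓
(A, U): A before U ✓
(A, Z): A before Z ✓
(S, K): S before K ✓
(U, K): U before K ✓
Count: 7.

7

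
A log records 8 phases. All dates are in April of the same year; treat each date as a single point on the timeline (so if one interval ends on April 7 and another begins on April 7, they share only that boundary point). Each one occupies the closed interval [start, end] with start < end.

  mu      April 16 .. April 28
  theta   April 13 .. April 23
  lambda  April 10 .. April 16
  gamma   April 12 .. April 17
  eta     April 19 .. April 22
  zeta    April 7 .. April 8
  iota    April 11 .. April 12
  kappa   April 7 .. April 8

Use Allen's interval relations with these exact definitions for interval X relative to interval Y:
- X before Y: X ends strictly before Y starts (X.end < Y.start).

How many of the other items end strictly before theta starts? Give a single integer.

3

Target theta = [April 13, April 23].
eta [April 19, April 22] → during → no.
gamma [April 12, April 17] → overlaps → no.
iota [April 11, April 12] → before → counts.
kappa [April 7, April 8] → before → counts.
lambda [April 10, April 16] → overlaps → no.
mu [April 16, April 28] → overlapped-by → no.
zeta [April 7, April 8] → before → counts.
Total: 3.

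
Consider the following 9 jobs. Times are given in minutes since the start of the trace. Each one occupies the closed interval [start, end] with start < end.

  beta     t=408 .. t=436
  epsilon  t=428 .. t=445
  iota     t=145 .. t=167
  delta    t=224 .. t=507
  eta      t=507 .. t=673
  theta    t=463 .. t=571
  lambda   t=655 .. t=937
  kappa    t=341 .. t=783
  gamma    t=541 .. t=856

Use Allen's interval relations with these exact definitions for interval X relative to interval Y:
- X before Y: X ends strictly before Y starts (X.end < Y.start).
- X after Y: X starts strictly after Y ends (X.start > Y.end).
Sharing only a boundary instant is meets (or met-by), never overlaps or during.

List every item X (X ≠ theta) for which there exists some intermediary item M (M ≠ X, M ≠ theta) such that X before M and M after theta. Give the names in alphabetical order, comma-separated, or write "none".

beta, delta, epsilon, iota

Target theta = [t=463, t=571].
Intermediaries M with M after theta: lambda.
Via lambda — items with X before lambda: beta, delta, epsilon, iota.
Union: beta, delta, epsilon, iota.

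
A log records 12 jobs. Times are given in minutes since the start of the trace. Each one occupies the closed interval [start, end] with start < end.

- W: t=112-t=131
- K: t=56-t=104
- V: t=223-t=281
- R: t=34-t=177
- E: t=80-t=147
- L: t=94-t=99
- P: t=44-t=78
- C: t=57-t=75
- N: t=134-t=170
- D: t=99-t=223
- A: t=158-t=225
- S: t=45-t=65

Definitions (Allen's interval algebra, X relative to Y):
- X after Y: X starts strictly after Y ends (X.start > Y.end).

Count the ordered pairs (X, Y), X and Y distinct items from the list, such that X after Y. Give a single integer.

36

Checking all 132 ordered pairs for relation 'after'; matching pairs in alphabetical order:
(A, C): A after C ✓
(A, E): A after E ✓
(A, K): A after K ✓
(A, L): A after L ✓
(A, P): A after P ✓
(A, S): A after S ✓
(A, W): A after W ✓
(D, C): D after C ✓
(D, P): D after P ✓
(D, S): D after S ✓
(E, C): E after C ✓
(E, P): E after P ✓
(E, S): E after S ✓
(L, C): L after C ✓
(L, P): L after P ✓
(L, S): L after S ✓
(N, C): N after C ✓
(N, K): N after K ✓
(N, L): N after L ✓
(N, P): N after P ✓
(N, S): N after S ✓
(N, W): N after W ✓
(V, C): V after C ✓
(V, E): V after E ✓
... plus 12 further pairs not listed.
Count: 36.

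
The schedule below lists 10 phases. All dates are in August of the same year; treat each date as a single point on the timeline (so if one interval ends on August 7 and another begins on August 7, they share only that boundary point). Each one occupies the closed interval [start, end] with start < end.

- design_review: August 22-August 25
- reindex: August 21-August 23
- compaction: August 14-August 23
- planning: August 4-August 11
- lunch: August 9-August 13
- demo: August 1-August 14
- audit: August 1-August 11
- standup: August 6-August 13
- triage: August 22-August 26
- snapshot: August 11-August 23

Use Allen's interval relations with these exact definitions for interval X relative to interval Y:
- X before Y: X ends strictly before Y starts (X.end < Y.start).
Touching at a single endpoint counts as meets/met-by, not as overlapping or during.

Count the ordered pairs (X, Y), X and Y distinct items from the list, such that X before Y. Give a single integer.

19

Checking all 90 ordered pairs for relation 'before'; matching pairs in alphabetical order:
(audit, compaction): audit before compaction ✓
(audit, design_review): audit before design_review ✓
(audit, reindex): audit before reindex ✓
(audit, triage): audit before triage ✓
(demo, design_review): demo before design_review ✓
(demo, reindex): demo before reindex ✓
(demo, triage): demo before triage ✓
(lunch, compaction): lunch before compaction ✓
(lunch, design_review): lunch before design_review ✓
(lunch, reindex): lunch before reindex ✓
(lunch, triage): lunch before triage ✓
(planning, compaction): planning before compaction ✓
(planning, design_review): planning before design_review ✓
(planning, reindex): planning before reindex ✓
(planning, triage): planning before triage ✓
(standup, compaction): standup before compaction ✓
(standup, design_review): standup before design_review ✓
(standup, reindex): standup before reindex ✓
(standup, triage): standup before triage ✓
Count: 19.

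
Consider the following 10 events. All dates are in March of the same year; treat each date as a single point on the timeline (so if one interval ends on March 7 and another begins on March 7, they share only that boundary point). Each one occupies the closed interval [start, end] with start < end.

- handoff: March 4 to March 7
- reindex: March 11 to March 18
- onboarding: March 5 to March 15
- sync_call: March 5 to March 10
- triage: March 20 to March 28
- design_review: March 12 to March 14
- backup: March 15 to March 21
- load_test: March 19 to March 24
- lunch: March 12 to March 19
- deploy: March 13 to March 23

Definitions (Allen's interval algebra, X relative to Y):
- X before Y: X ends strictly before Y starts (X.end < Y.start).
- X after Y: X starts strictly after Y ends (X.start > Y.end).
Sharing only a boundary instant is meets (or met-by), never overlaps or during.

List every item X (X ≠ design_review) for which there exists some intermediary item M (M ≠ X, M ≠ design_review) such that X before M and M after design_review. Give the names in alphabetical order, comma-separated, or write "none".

Target design_review = [March 12, March 14].
Intermediaries M with M after design_review: backup, load_test, triage.
Via backup — items with X before backup: handoff, sync_call.
Via load_test — items with X before load_test: handoff, onboarding, reindex, sync_call.
Via triage — items with X before triage: handoff, lunch, onboarding, reindex, sync_call.
Union: handoff, lunch, onboarding, reindex, sync_call.

handoff, lunch, onboarding, reindex, sync_call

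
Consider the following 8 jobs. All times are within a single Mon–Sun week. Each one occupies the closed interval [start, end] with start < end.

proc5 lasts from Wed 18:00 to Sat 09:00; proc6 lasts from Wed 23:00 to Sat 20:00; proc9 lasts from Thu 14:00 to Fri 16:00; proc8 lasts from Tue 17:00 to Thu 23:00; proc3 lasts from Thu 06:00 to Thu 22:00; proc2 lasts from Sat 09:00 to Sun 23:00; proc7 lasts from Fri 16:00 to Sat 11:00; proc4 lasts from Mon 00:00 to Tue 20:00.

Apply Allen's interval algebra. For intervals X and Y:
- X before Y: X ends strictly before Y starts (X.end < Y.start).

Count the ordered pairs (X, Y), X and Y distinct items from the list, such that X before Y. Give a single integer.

Checking all 56 ordered pairs for relation 'before'; matching pairs in alphabetical order:
(proc3, proc2): proc3 before proc2 ✓
(proc3, proc7): proc3 before proc7 ✓
(proc4, proc2): proc4 before proc2 ✓
(proc4, proc3): proc4 before proc3 ✓
(proc4, proc5): proc4 before proc5 ✓
(proc4, proc6): proc4 before proc6 ✓
(proc4, proc7): proc4 before proc7 ✓
(proc4, proc9): proc4 before proc9 ✓
(proc8, proc2): proc8 before proc2 ✓
(proc8, proc7): proc8 before proc7 ✓
(proc9, proc2): proc9 before proc2 ✓
Count: 11.

11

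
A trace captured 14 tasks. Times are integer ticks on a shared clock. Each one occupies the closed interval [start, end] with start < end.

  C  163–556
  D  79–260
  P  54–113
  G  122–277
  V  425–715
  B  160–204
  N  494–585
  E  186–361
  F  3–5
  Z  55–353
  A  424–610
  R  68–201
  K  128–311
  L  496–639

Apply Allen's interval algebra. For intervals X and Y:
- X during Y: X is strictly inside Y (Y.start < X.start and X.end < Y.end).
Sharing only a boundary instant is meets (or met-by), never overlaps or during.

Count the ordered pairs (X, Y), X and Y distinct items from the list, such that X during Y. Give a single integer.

12

Checking all 182 ordered pairs for relation 'during'; matching pairs in alphabetical order:
(B, D): B during D ✓
(B, G): B during G ✓
(B, K): B during K ✓
(B, Z): B during Z ✓
(D, Z): D during Z ✓
(E, C): E during C ✓
(G, Z): G during Z ✓
(K, Z): K during Z ✓
(L, V): L during V ✓
(N, A): N during A ✓
(N, V): N during V ✓
(R, Z): R during Z ✓
Count: 12.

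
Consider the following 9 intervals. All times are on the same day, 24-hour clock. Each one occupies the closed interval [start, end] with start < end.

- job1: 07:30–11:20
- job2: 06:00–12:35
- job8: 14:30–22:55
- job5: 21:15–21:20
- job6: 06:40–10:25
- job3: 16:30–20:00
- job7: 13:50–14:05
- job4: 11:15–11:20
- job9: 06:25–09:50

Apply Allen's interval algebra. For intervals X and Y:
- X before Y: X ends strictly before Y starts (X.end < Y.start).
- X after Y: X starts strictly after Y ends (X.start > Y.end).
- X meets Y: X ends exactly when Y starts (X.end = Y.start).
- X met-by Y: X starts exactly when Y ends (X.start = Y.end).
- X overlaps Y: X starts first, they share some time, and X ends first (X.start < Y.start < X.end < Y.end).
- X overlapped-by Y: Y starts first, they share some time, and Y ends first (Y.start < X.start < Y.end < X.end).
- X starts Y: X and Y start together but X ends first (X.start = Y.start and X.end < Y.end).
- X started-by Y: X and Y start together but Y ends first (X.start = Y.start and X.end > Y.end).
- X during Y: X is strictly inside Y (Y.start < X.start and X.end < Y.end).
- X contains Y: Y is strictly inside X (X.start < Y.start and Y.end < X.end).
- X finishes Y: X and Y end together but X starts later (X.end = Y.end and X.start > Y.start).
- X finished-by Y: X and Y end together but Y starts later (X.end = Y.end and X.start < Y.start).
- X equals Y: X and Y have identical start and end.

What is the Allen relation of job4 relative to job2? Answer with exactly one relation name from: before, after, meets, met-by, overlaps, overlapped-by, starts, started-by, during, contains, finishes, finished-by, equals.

during

job4 = [11:15, 11:20]; job2 = [06:00, 12:35].
Compare endpoints: job4.start > job2.start, job4.start < job2.end, job4.end > job2.start, job4.end < job2.end.
That pattern is 'during'.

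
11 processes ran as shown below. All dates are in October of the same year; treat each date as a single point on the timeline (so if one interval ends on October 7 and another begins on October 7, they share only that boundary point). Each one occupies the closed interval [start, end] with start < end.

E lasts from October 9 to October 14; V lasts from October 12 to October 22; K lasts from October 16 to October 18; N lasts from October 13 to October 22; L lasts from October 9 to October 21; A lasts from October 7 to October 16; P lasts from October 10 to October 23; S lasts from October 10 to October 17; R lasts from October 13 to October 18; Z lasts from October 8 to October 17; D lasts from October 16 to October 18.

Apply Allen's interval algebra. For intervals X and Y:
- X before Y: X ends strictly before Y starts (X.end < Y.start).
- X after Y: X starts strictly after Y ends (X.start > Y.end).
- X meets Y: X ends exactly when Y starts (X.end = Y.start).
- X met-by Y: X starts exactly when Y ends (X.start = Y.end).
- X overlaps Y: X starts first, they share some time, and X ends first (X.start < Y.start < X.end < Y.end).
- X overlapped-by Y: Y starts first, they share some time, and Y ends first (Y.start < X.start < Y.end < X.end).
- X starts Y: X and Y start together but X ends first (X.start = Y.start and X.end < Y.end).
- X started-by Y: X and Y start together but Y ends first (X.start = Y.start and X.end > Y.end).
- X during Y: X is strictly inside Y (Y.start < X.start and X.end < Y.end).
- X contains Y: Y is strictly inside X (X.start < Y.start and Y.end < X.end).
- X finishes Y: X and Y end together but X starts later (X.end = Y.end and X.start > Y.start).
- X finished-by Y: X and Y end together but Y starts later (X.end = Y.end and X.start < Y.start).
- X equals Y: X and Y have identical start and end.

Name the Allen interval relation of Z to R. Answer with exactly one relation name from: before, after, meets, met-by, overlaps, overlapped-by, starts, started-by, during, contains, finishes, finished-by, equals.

Z = [October 8, October 17]; R = [October 13, October 18].
Compare endpoints: Z.start < R.start, Z.start < R.end, Z.end > R.start, Z.end < R.end.
That pattern is 'overlaps'.

overlaps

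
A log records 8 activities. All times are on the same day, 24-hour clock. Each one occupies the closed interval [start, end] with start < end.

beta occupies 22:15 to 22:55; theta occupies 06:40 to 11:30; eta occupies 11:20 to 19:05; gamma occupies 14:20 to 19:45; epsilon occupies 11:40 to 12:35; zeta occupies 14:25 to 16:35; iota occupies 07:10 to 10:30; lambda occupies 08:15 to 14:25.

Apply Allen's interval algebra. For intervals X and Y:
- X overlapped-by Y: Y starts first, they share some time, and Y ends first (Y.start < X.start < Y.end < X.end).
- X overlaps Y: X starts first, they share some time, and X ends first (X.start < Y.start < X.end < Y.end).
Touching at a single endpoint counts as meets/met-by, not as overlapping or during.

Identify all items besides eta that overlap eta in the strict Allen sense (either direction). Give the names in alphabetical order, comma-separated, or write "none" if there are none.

gamma, lambda, theta

Target eta = [11:20, 19:05].
beta [22:15, 22:55] → after → no.
epsilon [11:40, 12:35] → during → no.
gamma [14:20, 19:45] → overlapped-by → yes.
iota [07:10, 10:30] → before → no.
lambda [08:15, 14:25] → overlaps → yes.
theta [06:40, 11:30] → overlaps → yes.
zeta [14:25, 16:35] → during → no.
Result: gamma, lambda, theta.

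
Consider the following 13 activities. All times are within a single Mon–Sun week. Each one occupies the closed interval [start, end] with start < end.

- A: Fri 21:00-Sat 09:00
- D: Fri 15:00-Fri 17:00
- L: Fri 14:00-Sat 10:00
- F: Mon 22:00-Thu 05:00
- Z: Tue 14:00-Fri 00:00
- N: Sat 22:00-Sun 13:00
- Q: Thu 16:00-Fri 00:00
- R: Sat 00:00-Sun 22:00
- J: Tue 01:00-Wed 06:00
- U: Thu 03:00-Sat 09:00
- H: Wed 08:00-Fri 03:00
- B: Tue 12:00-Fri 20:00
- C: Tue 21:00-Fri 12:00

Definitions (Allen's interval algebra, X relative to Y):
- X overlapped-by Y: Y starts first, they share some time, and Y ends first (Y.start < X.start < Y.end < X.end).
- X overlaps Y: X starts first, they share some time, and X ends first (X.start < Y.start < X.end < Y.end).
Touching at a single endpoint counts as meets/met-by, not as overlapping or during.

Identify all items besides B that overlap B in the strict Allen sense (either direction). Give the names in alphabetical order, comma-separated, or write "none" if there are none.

Target B = [Tue 12:00, Fri 20:00].
A [Fri 21:00, Sat 09:00] → after → no.
C [Tue 21:00, Fri 12:00] → during → no.
D [Fri 15:00, Fri 17:00] → during → no.
F [Mon 22:00, Thu 05:00] → overlaps → yes.
H [Wed 08:00, Fri 03:00] → during → no.
J [Tue 01:00, Wed 06:00] → overlaps → yes.
L [Fri 14:00, Sat 10:00] → overlapped-by → yes.
N [Sat 22:00, Sun 13:00] → after → no.
Q [Thu 16:00, Fri 00:00] → during → no.
R [Sat 00:00, Sun 22:00] → after → no.
U [Thu 03:00, Sat 09:00] → overlapped-by → yes.
Z [Tue 14:00, Fri 00:00] → during → no.
Result: F, J, L, U.

F, J, L, U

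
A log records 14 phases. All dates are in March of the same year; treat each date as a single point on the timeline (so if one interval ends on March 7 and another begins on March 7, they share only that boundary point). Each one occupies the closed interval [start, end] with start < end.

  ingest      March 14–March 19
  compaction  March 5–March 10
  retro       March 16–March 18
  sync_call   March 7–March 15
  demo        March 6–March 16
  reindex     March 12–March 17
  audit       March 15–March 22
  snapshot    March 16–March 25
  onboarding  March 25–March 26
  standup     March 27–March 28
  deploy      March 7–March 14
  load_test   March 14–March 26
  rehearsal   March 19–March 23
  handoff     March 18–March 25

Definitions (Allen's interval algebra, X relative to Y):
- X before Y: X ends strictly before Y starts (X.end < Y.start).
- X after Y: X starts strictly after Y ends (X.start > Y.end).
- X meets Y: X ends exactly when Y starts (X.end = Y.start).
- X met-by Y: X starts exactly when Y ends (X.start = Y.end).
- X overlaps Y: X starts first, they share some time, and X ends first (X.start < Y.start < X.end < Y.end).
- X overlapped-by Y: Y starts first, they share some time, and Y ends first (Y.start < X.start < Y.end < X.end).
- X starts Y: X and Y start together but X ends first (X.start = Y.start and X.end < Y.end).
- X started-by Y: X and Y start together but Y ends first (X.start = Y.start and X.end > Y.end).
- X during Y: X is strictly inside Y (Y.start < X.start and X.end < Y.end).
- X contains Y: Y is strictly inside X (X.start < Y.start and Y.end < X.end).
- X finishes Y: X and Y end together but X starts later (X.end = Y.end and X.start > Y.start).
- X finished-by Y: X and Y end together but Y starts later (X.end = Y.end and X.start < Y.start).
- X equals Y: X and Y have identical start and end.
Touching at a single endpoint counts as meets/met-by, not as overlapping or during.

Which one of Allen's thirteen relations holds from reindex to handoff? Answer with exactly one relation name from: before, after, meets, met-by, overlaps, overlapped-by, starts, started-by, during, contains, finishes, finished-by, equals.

reindex = [March 12, March 17]; handoff = [March 18, March 25].
Compare endpoints: reindex.start < handoff.start, reindex.start < handoff.end, reindex.end < handoff.start, reindex.end < handoff.end.
That pattern is 'before'.

before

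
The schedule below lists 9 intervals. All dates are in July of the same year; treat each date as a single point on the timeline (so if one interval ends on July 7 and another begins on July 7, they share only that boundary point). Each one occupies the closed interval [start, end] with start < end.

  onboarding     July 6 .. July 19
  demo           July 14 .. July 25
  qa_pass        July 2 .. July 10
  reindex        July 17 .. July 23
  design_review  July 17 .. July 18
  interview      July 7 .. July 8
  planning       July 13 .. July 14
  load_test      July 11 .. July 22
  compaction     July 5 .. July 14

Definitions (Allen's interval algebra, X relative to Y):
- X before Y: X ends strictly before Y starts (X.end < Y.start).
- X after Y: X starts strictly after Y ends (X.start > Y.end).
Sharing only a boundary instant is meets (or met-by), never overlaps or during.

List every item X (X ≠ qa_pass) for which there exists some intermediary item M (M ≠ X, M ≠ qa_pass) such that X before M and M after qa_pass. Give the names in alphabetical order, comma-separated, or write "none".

Target qa_pass = [July 2, July 10].
Intermediaries M with M after qa_pass: demo, design_review, load_test, planning, reindex.
Via demo — items with X before demo: interview.
Via design_review — items with X before design_review: compaction, interview, planning.
Via load_test — items with X before load_test: interview.
Via planning — items with X before planning: interview.
Via reindex — items with X before reindex: compaction, interview, planning.
Union: compaction, interview, planning.

compaction, interview, planning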